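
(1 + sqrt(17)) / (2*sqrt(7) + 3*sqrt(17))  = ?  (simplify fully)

(-2*sqrt(119) - 2*sqrt(7) + 3*sqrt(17) + 51)/125

Multiply numerator and denominator by -2*sqrt(7) + 3*sqrt(17).
Denominator becomes 125; numerator becomes -2*sqrt(119) - 2*sqrt(7) + 3*sqrt(17) + 51.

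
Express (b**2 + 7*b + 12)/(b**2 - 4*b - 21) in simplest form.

(b + 4)/(b - 7)

Factor: b**2 + 7*b + 12 = (b + 4)*(b + 3);  b**2 - 4*b - 21 = (b + 3)*(b - 7)
Cancel the common factor (b + 3).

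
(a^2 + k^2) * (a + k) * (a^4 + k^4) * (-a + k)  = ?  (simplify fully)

Pair the conjugate factors: (k+a)(k-a) = -a^2 + k^2, then repeat with the next factor.

-a^8 + k^8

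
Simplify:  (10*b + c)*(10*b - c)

100*b**2 - c**2

Product of conjugates: (P+Q)(P-Q) = P**2 - Q**2.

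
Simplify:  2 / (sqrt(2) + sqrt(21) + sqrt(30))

(-24*sqrt(35) - 14*sqrt(30) + 22*sqrt(21) + 98*sqrt(2))/119

Group as (sqrt(21) + sqrt(30)) + sqrt(2); multiply by (sqrt(21) + sqrt(30)) - sqrt(2), then rationalise the remaining surd.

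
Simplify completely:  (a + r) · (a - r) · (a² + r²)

a⁴ - r⁴

Telescope via difference of squares: (a+r)(a-r) = a² - r², then repeat with the next factor.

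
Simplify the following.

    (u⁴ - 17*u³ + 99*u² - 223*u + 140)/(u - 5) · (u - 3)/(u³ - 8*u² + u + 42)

Factor: u⁴ - 17*u³ + 99*u² - 223*u + 140 = (u - 1)·(u - 7)·(u - 4)·(u - 5);  u³ - 8*u² + u + 42 = (u - 3)·(u + 2)·(u - 7)
Cancel the common factors (u - 7), (u - 5), (u - 3).

(u² - 5*u + 4)/(u + 2)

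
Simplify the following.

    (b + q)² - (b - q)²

4*b*q

Write as f(b,q) - f(b,-q) and expand.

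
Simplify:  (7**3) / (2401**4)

7**3 = 7**3; 2401**4 = 7**16
Combine exponents: 7**(-13)

7**(-13)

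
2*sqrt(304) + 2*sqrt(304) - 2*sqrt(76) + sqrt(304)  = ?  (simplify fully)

16*sqrt(19)

2*sqrt(304) = 8*sqrt(19); 2*sqrt(304) = 8*sqrt(19); 2*sqrt(76) = 4*sqrt(19); sqrt(304) = 4*sqrt(19)
Combine: (8 + 8 - 4 + 4)·sqrt(19) = 16*sqrt(19)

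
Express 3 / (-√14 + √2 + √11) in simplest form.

Group as (√2 + √11) - √14; multiply by (√2 + √11) + √14, then rationalise the remaining surd.

(√14 + 5*√11 + 23*√2 + 4*√77)/29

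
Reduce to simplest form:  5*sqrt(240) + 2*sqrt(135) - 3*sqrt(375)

5*sqrt(240) = 20*sqrt(15); 2*sqrt(135) = 6*sqrt(15); 3*sqrt(375) = 15*sqrt(15)
Combine: (20 + 6 - 15)·sqrt(15) = 11*sqrt(15)

11*sqrt(15)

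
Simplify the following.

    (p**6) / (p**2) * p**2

p**6

Quotient: p**4
Multiply by p**2: add exponents.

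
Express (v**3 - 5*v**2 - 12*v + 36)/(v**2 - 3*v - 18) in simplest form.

Factor: v**3 - 5*v**2 - 12*v + 36 = (v + 3)*(v - 6)*(v - 2);  v**2 - 3*v - 18 = (v - 6)*(v + 3)
Cancel the common factors (v + 3), (v - 6).

v - 2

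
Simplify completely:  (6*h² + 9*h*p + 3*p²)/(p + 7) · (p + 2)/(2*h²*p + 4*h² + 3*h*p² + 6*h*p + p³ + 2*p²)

Factor: 6*h² + 9*h*p + 3*p² = 3·(2*h + p)·(h + p);  2*h²*p + 4*h² + 3*h*p² + 6*h*p + p³ + 2*p² = (p + 2)·(2*h + p)·(h + p)
Cancel the common factors (h + p), (2*h + p), (p + 2).

3/(p + 7)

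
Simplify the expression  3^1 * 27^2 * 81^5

3^1 = 3^1; 27^2 = 3^6; 81^5 = 3^20
Combine exponents: 3^27

3^27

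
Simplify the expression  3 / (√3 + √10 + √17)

Group as (√3 + √17) + √10; multiply by (√3 + √17) - √10, then rationalise the remaining surd.

(-3*√510 - 6*√17 + 15*√10 + 36*√3)/52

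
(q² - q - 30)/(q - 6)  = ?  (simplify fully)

Factor: q² - q - 30 = (q + 5)·(q - 6)
Cancel the common factor (q - 6).

q + 5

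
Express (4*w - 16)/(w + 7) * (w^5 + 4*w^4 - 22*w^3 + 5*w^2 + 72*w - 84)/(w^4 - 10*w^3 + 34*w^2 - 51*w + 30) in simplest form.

Factor: 4*w - 16 = 4*(w - 4);  w^5 + 4*w^4 - 22*w^3 + 5*w^2 + 72*w - 84 = (w - 2)*(w^2 - 3*w + 3)*(w + 7)*(w + 2);  w^4 - 10*w^3 + 34*w^2 - 51*w + 30 = (w - 5)*(w - 2)*(w^2 - 3*w + 3)
Cancel the common factors (w^2 - 3*w + 3), (w - 2), (w + 7).

(4*w^2 - 8*w - 32)/(w - 5)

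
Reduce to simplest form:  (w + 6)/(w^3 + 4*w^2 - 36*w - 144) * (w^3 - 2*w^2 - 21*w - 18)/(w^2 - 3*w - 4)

Factor: w^3 + 4*w^2 - 36*w - 144 = (w + 6)*(w - 6)*(w + 4);  w^3 - 2*w^2 - 21*w - 18 = (w + 3)*(w - 6)*(w + 1);  w^2 - 3*w - 4 = (w - 4)*(w + 1)
Cancel the common factors (w - 6), (w + 6), (w + 1).

(w + 3)/(w^2 - 16)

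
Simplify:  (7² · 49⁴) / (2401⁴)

7^(-6)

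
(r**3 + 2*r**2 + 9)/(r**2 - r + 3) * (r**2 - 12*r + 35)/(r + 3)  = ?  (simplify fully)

r**2 - 12*r + 35

Factor: r**3 + 2*r**2 + 9 = (r + 3)*(r**2 - r + 3);  r**2 - 12*r + 35 = (r - 7)*(r - 5)
Cancel the common factors (r**2 - r + 3), (r + 3).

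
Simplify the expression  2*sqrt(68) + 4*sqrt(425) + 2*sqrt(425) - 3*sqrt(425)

19*sqrt(17)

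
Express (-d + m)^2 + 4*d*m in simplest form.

Expanding gives d^2 + 2*d*m + m^2, a perfect square.

(d + m)^2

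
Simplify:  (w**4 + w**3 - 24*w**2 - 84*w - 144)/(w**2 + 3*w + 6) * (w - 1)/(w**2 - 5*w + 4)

Factor: w**4 + w**3 - 24*w**2 - 84*w - 144 = (w - 6)*(w + 4)*(w**2 + 3*w + 6);  w**2 - 5*w + 4 = (w - 4)*(w - 1)
Cancel the common factors (w**2 + 3*w + 6), (w - 1).

(w**2 - 2*w - 24)/(w - 4)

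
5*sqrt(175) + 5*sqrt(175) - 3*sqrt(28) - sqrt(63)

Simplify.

41*sqrt(7)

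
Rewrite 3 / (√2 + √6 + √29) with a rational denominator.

Group as (√6 + √29) + √2; multiply by (√6 + √29) - √2, then rationalise the remaining surd.

(-25*√6 - 33*√2 + 4*√87 + 21*√29)/131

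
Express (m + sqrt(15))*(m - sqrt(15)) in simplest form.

m^2 - 15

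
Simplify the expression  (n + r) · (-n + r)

-n² + r²

(r+n)(r-n) = -n² + r².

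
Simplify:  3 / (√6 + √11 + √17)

Group as (√6 + √17) + √11; multiply by (√6 + √17) - √11, then rationalise the remaining surd.

(-√1122 + 6*√11 + 11*√6)/44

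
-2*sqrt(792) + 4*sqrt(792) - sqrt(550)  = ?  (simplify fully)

7*sqrt(22)

2*sqrt(792) = 12*sqrt(22); 4*sqrt(792) = 24*sqrt(22); sqrt(550) = 5*sqrt(22)
Combine: (-12 + 24 - 5)·sqrt(22) = 7*sqrt(22)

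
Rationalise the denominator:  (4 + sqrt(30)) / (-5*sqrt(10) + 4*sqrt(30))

(10*sqrt(10) + 25*sqrt(3) + 8*sqrt(30) + 60)/115

Multiply numerator and denominator by 5*sqrt(10) + 4*sqrt(30).
Denominator becomes 230; numerator becomes 20*sqrt(10) + 50*sqrt(3) + 16*sqrt(30) + 120.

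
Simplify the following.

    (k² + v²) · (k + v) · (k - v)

k⁴ - v⁴

(k+v)(k-v) = k² - v²; continue pairing.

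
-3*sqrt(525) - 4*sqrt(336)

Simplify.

3*sqrt(525) = 15*sqrt(21); 4*sqrt(336) = 16*sqrt(21)
Combine: (-15 - 16)·sqrt(21) = -31*sqrt(21)

-31*sqrt(21)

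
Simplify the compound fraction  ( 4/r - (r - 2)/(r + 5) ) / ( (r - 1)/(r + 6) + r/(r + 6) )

(-r^3 + 56*r + 120)/(2*r^3 + 9*r^2 - 5*r)

Numerator: 4/r - (r - 2)/(r + 5) = (-r^2 + 6*r + 20)/(r^2 + 5*r)
Denominator: (r - 1)/(r + 6) + r/(r + 6) = (2*r - 1)/(r + 6)
Divide: ((-r^2 + 6*r + 20)/(r^2 + 5*r)) · ((r + 6)/(2*r - 1)) = (-r^3 + 56*r + 120)/(2*r^3 + 9*r^2 - 5*r)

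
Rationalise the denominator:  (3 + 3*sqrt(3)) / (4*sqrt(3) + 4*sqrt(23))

(-9 - 3*sqrt(3) + 3*sqrt(23) + 3*sqrt(69))/80

Multiply numerator and denominator by -4*sqrt(23) + 4*sqrt(3).
Denominator becomes -320; numerator becomes -12*sqrt(69) - 12*sqrt(23) + 12*sqrt(3) + 36.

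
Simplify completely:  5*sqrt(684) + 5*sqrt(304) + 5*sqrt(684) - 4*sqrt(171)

68*sqrt(19)

5*sqrt(684) = 30*sqrt(19); 5*sqrt(304) = 20*sqrt(19); 5*sqrt(684) = 30*sqrt(19); 4*sqrt(171) = 12*sqrt(19)
Combine: (30 + 20 + 30 - 12)·sqrt(19) = 68*sqrt(19)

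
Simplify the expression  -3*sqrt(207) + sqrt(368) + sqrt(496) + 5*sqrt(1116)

-5*sqrt(23) + 34*sqrt(31)

3*sqrt(207) = 9*sqrt(23); sqrt(368) = 4*sqrt(23); sqrt(496) = 4*sqrt(31); 5*sqrt(1116) = 30*sqrt(31)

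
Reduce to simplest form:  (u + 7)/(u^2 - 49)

1/(u - 7)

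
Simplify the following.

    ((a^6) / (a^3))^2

a^6

Inside the bracket: a^3
Raise to the power 2: a^6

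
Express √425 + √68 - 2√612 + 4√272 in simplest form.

√425 = 5*√17; √68 = 2*√17; 2√612 = 12*√17; 4√272 = 16*√17
Combine: (5 + 2 - 12 + 16)·√17 = 11*√17

11*√17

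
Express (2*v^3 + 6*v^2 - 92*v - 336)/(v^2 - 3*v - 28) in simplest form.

2*v + 12

Factor: 2*v^3 + 6*v^2 - 92*v - 336 = 2*(v - 7)*(v + 6)*(v + 4);  v^2 - 3*v - 28 = (v + 4)*(v - 7)
Cancel the common factors (v - 7), (v + 4).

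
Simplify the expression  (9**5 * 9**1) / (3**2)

3**10

9**5 = 3**10; 9**1 = 3**2; 3**2 = 3**2
Combine exponents: 3**10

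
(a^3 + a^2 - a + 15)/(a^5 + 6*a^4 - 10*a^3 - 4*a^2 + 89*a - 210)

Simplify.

Factor: a^3 + a^2 - a + 15 = (a^2 - 2*a + 5)*(a + 3);  a^5 + 6*a^4 - 10*a^3 - 4*a^2 + 89*a - 210 = (a^2 - 2*a + 5)*(a - 2)*(a + 7)*(a + 3)
Cancel the common factors (a^2 - 2*a + 5), (a + 3).

1/(a^2 + 5*a - 14)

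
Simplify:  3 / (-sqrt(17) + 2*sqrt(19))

(3*sqrt(17) + 6*sqrt(19))/59

Multiply numerator and denominator by sqrt(17) + 2*sqrt(19).
Denominator becomes 59; numerator becomes 3*sqrt(17) + 6*sqrt(19).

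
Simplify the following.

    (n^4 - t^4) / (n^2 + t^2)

n^2 - t^2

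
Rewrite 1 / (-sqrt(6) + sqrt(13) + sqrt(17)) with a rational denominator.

(-12*sqrt(6) + sqrt(17) + 5*sqrt(13) + sqrt(1326))/154

Group as (sqrt(13) + sqrt(17)) - sqrt(6); multiply by (sqrt(13) + sqrt(17)) + sqrt(6), then rationalise the remaining surd.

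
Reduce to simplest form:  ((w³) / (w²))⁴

w⁴

Inside the bracket: w¹
Raise to the power 4: w⁴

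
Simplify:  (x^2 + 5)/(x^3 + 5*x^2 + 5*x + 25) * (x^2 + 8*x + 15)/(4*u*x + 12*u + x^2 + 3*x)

1/(4*u + x)

Factor: x^3 + 5*x^2 + 5*x + 25 = (x + 5)*(x^2 + 5);  x^2 + 8*x + 15 = (x + 5)*(x + 3);  4*u*x + 12*u + x^2 + 3*x = (4*u + x)*(x + 3)
Cancel the common factors (x^2 + 5), (x + 3), (x + 5).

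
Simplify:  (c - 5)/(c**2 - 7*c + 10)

Factor: c**2 - 7*c + 10 = (c - 5)*(c - 2)
Cancel the common factor (c - 5).

1/(c - 2)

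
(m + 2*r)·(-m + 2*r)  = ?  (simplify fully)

-m² + 4*r²

Difference of squares with P = 2*r, Q = m.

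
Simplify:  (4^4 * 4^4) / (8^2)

2^10

4^4 = 2^8; 4^4 = 2^8; 8^2 = 2^6
Combine exponents: 2^10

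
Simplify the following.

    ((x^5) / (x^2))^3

Inside the bracket: x^3
Raise to the power 3: x^9

x^9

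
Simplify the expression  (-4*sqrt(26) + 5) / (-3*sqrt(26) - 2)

(-sqrt(26) + 14)/10

Multiply numerator and denominator by -2 + 3*sqrt(26).
Denominator becomes -230; numerator becomes -322 + 23*sqrt(26).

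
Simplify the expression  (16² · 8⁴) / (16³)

16² = 2^8; 8⁴ = 2^12; 16³ = 2^12
Combine exponents: 2^8

2^8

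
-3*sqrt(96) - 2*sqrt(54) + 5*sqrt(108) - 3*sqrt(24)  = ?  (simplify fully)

3*sqrt(96) = 12*sqrt(6); 2*sqrt(54) = 6*sqrt(6); 5*sqrt(108) = 30*sqrt(3); 3*sqrt(24) = 6*sqrt(6)

-24*sqrt(6) + 30*sqrt(3)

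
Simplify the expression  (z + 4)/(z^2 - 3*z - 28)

1/(z - 7)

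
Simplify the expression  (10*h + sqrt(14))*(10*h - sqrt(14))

100*h^2 - 14

(10*h)^2 - (sqrt(14))^2 = 100*h^2 - 14.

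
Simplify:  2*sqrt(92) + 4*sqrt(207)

16*sqrt(23)

2*sqrt(92) = 4*sqrt(23); 4*sqrt(207) = 12*sqrt(23)
Combine: (4 + 12)·sqrt(23) = 16*sqrt(23)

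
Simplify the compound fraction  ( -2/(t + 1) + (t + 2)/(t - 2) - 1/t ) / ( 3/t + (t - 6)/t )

(t³ + 7*t + 2)/(t³ - 4*t² + t + 6)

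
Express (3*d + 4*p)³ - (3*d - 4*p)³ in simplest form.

216*d²*p + 128*p³

Write as f((3*d),(4*p)) - f((3*d),-(4*p)) and expand.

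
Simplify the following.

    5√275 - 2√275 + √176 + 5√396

49*√11

5√275 = 25*√11; 2√275 = 10*√11; √176 = 4*√11; 5√396 = 30*√11
Combine: (25 - 10 + 4 + 30)·√11 = 49*√11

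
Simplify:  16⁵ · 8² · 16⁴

16⁵ = 2^20; 8² = 2^6; 16⁴ = 2^16
Combine exponents: 2^42

2^42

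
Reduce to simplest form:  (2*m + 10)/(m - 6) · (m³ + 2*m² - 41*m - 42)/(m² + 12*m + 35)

Factor: 2*m + 10 = 2·(m + 5);  m³ + 2*m² - 41*m - 42 = (m + 1)·(m + 7)·(m - 6);  m² + 12*m + 35 = (m + 7)·(m + 5)
Cancel the common factors (m - 6), (m + 7), (m + 5).

2*m + 2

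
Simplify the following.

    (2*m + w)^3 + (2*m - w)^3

16*m^3 + 12*m*w^2

Binomially expand both and collect terms in (2*m), w.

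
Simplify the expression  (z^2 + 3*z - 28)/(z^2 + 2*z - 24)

(z + 7)/(z + 6)

Factor: z^2 + 3*z - 28 = (z - 4)*(z + 7);  z^2 + 2*z - 24 = (z + 6)*(z - 4)
Cancel the common factor (z - 4).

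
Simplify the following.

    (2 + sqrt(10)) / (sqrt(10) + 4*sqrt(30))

(-5 - sqrt(10) + 4*sqrt(30) + 20*sqrt(3))/235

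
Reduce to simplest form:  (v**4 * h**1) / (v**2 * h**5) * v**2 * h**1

v**4/h**3

Quotient: v**2 * (h**-4)
Multiply by v**2 * h**1: add exponents.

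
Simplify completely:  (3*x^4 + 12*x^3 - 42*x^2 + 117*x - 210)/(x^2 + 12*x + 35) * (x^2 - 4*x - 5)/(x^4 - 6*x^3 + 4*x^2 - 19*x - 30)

(3*x^2 - 21*x + 30)/(x^2 - x - 30)

Factor: 3*x^4 + 12*x^3 - 42*x^2 + 117*x - 210 = 3*(x - 2)*(x + 7)*(x^2 - x + 5);  x^2 + 12*x + 35 = (x + 7)*(x + 5);  x^2 - 4*x - 5 = (x + 1)*(x - 5);  x^4 - 6*x^3 + 4*x^2 - 19*x - 30 = (x + 1)*(x^2 - x + 5)*(x - 6)
Cancel the common factors (x^2 - x + 5), (x + 1), (x + 7).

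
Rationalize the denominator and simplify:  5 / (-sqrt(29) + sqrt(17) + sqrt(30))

(-45*sqrt(29) + 40*sqrt(30) + 105*sqrt(17) + 5*sqrt(14790))/858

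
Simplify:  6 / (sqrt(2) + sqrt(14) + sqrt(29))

(-34*sqrt(14) - 82*sqrt(2) + 8*sqrt(203) + 26*sqrt(29))/19

Group as (sqrt(14) + sqrt(29)) + sqrt(2); multiply by (sqrt(14) + sqrt(29)) - sqrt(2), then rationalise the remaining surd.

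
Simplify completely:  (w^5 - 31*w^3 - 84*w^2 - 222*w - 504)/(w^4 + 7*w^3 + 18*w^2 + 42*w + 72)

Factor: w^5 - 31*w^3 - 84*w^2 - 222*w - 504 = (w^2 + 6)*(w + 3)*(w - 7)*(w + 4);  w^4 + 7*w^3 + 18*w^2 + 42*w + 72 = (w + 4)*(w^2 + 6)*(w + 3)
Cancel the common factors (w^2 + 6), (w + 3), (w + 4).

w - 7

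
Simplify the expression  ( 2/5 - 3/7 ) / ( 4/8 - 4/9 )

-18/35

Numerator: 2/5 - 3/7 = -1/35
Denominator: 4/8 - 4/9 = 1/18
Divide: (-1/35) · (18) = -18/35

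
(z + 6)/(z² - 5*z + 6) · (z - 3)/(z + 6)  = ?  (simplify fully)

1/(z - 2)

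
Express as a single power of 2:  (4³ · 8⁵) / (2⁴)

4³ = 2^6; 8⁵ = 2^15; 2⁴ = 2^4
Combine exponents: 2^17

2^17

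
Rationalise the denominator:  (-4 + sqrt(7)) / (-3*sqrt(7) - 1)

(-25 + 13*sqrt(7))/62

Multiply numerator and denominator by -1 + 3*sqrt(7).
Denominator becomes -62; numerator becomes -13*sqrt(7) + 25.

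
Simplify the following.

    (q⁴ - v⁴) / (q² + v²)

q⁴ - v⁴ factors as (q - v)*(q + v)*(q² + v²).

q² - v²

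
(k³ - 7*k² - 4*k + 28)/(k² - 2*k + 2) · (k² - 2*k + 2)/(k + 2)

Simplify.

k² - 9*k + 14

Factor: k³ - 7*k² - 4*k + 28 = (k + 2)·(k - 7)·(k - 2)
Cancel the common factors (k² - 2*k + 2), (k + 2).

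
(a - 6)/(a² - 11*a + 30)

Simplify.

Factor: a² - 11*a + 30 = (a - 6)·(a - 5)
Cancel the common factor (a - 6).

1/(a - 5)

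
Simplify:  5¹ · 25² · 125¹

5^8

5¹ = 5^1; 25² = 5^4; 125¹ = 5^3
Combine exponents: 5^8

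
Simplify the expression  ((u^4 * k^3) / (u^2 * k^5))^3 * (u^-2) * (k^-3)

Inside the bracket: u^2 * (k^-2)
Raise to the power 3: u^6 * (k^-6)
Multiply by (u^-2) * (k^-3): add exponents.

u^4/k^9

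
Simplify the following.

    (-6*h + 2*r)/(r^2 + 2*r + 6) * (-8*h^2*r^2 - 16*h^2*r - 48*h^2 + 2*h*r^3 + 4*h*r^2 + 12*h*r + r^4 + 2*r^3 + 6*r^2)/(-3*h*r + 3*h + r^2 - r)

Factor: -6*h + 2*r = 2*(-3*h + r);  -8*h^2*r^2 - 16*h^2*r - 48*h^2 + 2*h*r^3 + 4*h*r^2 + 12*h*r + r^4 + 2*r^3 + 6*r^2 = (4*h + r)*(-2*h + r)*(r^2 + 2*r + 6);  -3*h*r + 3*h + r^2 - r = (r - 1)*(-3*h + r)
Cancel the common factors (r^2 + 2*r + 6), (-3*h + r).

(-16*h^2 + 4*h*r + 2*r^2)/(r - 1)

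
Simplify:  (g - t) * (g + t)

Pair the conjugate factors: (g+t)(g-t) = g^2 - t^2.

g^2 - t^2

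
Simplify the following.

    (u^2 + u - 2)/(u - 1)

Factor: u^2 + u - 2 = (u - 1)*(u + 2)
Cancel the common factor (u - 1).

u + 2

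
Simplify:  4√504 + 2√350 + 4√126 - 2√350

36*√14

4√504 = 24*√14; 2√350 = 10*√14; 4√126 = 12*√14; 2√350 = 10*√14
Combine: (24 + 10 + 12 - 10)·√14 = 36*√14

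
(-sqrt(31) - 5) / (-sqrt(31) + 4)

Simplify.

(3*sqrt(31) + 17)/5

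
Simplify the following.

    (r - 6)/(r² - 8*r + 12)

1/(r - 2)

Factor: r² - 8*r + 12 = (r - 2)·(r - 6)
Cancel the common factor (r - 6).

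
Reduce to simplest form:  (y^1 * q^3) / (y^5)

q^3/y^4

Quotient: (y^-4) * q^3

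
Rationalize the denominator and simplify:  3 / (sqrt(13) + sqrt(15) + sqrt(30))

(-45*sqrt(26) - 3*sqrt(30) + 42*sqrt(15) + 48*sqrt(13))/388

Group as (sqrt(13) + sqrt(30)) + sqrt(15); multiply by (sqrt(13) + sqrt(30)) - sqrt(15), then rationalise the remaining surd.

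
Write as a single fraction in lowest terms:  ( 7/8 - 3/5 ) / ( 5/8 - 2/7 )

77/95

Numerator: 7/8 - 3/5 = 11/40
Denominator: 5/8 - 2/7 = 19/56
Divide: (11/40) · (56/19) = 77/95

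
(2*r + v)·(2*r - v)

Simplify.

4*r² - v²

Product of conjugates: (P+Q)(P-Q) = P^2 - Q^2.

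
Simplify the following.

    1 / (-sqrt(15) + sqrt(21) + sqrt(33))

Group as (sqrt(21) + sqrt(33)) - sqrt(15); multiply by (sqrt(21) + sqrt(33)) + sqrt(15), then rationalise the remaining surd.

(-13*sqrt(15) + sqrt(33) + 9*sqrt(21) + 2*sqrt(1155))/417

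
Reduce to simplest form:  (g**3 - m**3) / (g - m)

Factor as (a-b)(a**2+ab+b**2) with a=g, b=m.

g**2 + g*m + m**2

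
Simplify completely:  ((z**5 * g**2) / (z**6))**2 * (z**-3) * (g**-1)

g**3/z**5

Inside the bracket: (z**-1) * g**2
Raise to the power 2: (z**-2) * g**4
Multiply by (z**-3) * (g**-1): add exponents.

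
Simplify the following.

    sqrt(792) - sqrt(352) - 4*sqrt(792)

-22*sqrt(22)

sqrt(792) = 6*sqrt(22); sqrt(352) = 4*sqrt(22); 4*sqrt(792) = 24*sqrt(22)
Combine: (6 - 4 - 24)·sqrt(22) = -22*sqrt(22)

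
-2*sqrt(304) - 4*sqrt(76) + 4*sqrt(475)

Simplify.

2*sqrt(304) = 8*sqrt(19); 4*sqrt(76) = 8*sqrt(19); 4*sqrt(475) = 20*sqrt(19)
Combine: (-8 - 8 + 20)·sqrt(19) = 4*sqrt(19)

4*sqrt(19)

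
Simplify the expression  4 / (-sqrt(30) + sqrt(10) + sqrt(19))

Group as (sqrt(10) + sqrt(19)) - sqrt(30); multiply by (sqrt(10) + sqrt(19)) + sqrt(30), then rationalise the remaining surd.

(4*sqrt(30) + 84*sqrt(19) + 156*sqrt(10) + 80*sqrt(57))/759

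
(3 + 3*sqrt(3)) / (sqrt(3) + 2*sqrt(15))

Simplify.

(-3 - sqrt(3) + 2*sqrt(15) + 6*sqrt(5))/19

Multiply numerator and denominator by -2*sqrt(15) + sqrt(3).
Denominator becomes -57; numerator becomes -18*sqrt(5) - 6*sqrt(15) + 3*sqrt(3) + 9.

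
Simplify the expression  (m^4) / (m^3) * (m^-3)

m^(-2)

Quotient: m^1
Multiply by (m^-3): add exponents.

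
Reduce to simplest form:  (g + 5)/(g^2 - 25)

1/(g - 5)

Factor: g^2 - 25 = (g + 5)*(g - 5)
Cancel the common factor (g + 5).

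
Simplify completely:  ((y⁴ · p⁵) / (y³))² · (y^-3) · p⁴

p^14/y

Inside the bracket: y¹ · p⁵
Raise to the power 2: y² · p^10
Multiply by (y^-3) · p⁴: add exponents.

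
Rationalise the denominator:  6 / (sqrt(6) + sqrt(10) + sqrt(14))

(-6*sqrt(210) + 3*sqrt(14) + 15*sqrt(10) + 27*sqrt(6))/59

Group as (sqrt(6) + sqrt(14)) + sqrt(10); multiply by (sqrt(6) + sqrt(14)) - sqrt(10), then rationalise the remaining surd.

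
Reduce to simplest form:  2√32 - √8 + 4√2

2√32 = 8*√2; √8 = 2*√2; 4√2 = 4*√2
Combine: (8 - 2 + 4)·√2 = 10*√2

10*√2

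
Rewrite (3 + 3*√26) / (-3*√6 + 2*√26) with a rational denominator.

(9*√6 + 6*√26 + 18*√39 + 156)/50

Multiply numerator and denominator by 3*√6 + 2*√26.
Denominator becomes 50; numerator becomes 9*√6 + 6*√26 + 18*√39 + 156.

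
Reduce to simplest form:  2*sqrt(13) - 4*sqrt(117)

-10*sqrt(13)

2*sqrt(13) = 2*sqrt(13); 4*sqrt(117) = 12*sqrt(13)
Combine: (2 - 12)·sqrt(13) = -10*sqrt(13)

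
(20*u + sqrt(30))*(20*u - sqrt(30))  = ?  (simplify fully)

400*u**2 - 30

Difference of squares with P = 20*u, Q = sqrt(30).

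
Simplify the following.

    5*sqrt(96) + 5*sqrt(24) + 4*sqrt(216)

5*sqrt(96) = 20*sqrt(6); 5*sqrt(24) = 10*sqrt(6); 4*sqrt(216) = 24*sqrt(6)
Combine: (20 + 10 + 24)·sqrt(6) = 54*sqrt(6)

54*sqrt(6)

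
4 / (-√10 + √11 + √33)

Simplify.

(-17*√10 - 6*√33 + 16*√11 + 11*√30)/37

Group as (√11 + √33) - √10; multiply by (√11 + √33) + √10, then rationalise the remaining surd.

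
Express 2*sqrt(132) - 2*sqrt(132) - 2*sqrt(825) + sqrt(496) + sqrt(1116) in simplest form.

-10*sqrt(33) + 10*sqrt(31)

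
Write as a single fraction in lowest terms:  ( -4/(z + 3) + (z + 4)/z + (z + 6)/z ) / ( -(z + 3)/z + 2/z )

Numerator: -4/(z + 3) + (z + 4)/z + (z + 6)/z = (2*z^2 + 12*z + 30)/(z^2 + 3*z)
Denominator: -(z + 3)/z + 2/z = (-z - 1)/z
Divide: ((2*z^2 + 12*z + 30)/(z^2 + 3*z)) · (z/(-z - 1)) = (-2*z^2 - 12*z - 30)/(z^2 + 4*z + 3)

(-2*z^2 - 12*z - 30)/(z^2 + 4*z + 3)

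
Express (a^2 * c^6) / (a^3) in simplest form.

c^6/a

Quotient: (a^-1) * c^6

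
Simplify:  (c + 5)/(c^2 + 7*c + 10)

1/(c + 2)

Factor: c^2 + 7*c + 10 = (c + 2)*(c + 5)
Cancel the common factor (c + 5).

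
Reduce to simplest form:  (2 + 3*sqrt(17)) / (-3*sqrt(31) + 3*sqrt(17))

Multiply numerator and denominator by 3*sqrt(17) + 3*sqrt(31).
Denominator becomes -126; numerator becomes 6*sqrt(17) + 6*sqrt(31) + 153 + 9*sqrt(527).

(-3*sqrt(527) - 51 - 2*sqrt(31) - 2*sqrt(17))/42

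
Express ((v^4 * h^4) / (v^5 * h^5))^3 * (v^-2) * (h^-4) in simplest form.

1/(h^7*v^5)

Inside the bracket: (v^-1) * (h^-1)
Raise to the power 3: (v^-3) * (h^-3)
Multiply by (v^-2) * (h^-4): add exponents.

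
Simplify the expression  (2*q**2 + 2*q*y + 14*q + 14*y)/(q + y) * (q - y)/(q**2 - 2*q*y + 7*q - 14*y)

Factor: 2*q**2 + 2*q*y + 14*q + 14*y = 2*(q + 7)*(q + y);  q**2 - 2*q*y + 7*q - 14*y = (q + 7)*(q - 2*y)
Cancel the common factors (q + y), (q + 7).

(-2*q + 2*y)/(-q + 2*y)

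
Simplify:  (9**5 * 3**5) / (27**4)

9**5 = 3**10; 3**5 = 3**5; 27**4 = 3**12
Combine exponents: 3**3

3**3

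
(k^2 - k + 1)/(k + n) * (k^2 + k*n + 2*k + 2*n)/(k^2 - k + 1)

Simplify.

k + 2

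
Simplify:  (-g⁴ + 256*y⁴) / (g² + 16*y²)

-g² + 16*y²

Factor (4*y)^4 - g^4 and cancel (g² + 16*y²).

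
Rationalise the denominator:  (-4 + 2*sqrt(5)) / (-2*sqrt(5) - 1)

Multiply numerator and denominator by -1 + 2*sqrt(5).
Denominator becomes -19; numerator becomes -10*sqrt(5) + 24.

(-24 + 10*sqrt(5))/19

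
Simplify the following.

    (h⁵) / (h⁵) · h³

Quotient: 1
Multiply by h³: add exponents.

h³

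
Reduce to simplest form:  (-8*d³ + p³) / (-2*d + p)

Factor as (a-b)(a^2+ab+b^2) with a=p, b=(2*d).

4*d² + 2*d*p + p²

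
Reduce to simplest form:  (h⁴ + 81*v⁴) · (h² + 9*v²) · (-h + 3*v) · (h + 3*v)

((3*v)+h)((3*v)-h) = -h² + 9*v²; continue pairing.

-h⁸ + 6561*v⁸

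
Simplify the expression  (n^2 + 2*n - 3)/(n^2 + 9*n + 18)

(n - 1)/(n + 6)

Factor: n^2 + 2*n - 3 = (n + 3)*(n - 1);  n^2 + 9*n + 18 = (n + 3)*(n + 6)
Cancel the common factor (n + 3).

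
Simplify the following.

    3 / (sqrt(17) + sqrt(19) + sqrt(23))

Group as (sqrt(19) + sqrt(23)) + sqrt(17); multiply by (sqrt(19) + sqrt(23)) - sqrt(17), then rationalise the remaining surd.

(-6*sqrt(7429) + 39*sqrt(23) + 63*sqrt(19) + 75*sqrt(17))/1123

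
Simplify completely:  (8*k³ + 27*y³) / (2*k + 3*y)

4*k² - 6*k*y + 9*y²

Apply the sum-of-cubes factorisation and cancel (2*k + 3*y).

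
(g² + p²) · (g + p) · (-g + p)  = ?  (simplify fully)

-g⁴ + p⁴

Pair the conjugate factors: (p+g)(p-g) = -g² + p², then repeat with the next factor.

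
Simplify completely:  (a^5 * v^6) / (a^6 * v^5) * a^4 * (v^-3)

Quotient: (a^-1) * v^1
Multiply by a^4 * (v^-3): add exponents.

a^3/v^2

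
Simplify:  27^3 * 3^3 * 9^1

3^14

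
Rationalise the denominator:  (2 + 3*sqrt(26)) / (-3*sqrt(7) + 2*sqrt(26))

(6*sqrt(7) + 4*sqrt(26) + 9*sqrt(182) + 156)/41

Multiply numerator and denominator by 3*sqrt(7) + 2*sqrt(26).
Denominator becomes 41; numerator becomes 6*sqrt(7) + 4*sqrt(26) + 9*sqrt(182) + 156.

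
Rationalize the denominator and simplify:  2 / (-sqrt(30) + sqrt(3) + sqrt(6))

(-14*sqrt(30) - 18*sqrt(6) - 22*sqrt(3) - 8*sqrt(15))/123

Group as (sqrt(3) + sqrt(6)) - sqrt(30); multiply by (sqrt(3) + sqrt(6)) + sqrt(30), then rationalise the remaining surd.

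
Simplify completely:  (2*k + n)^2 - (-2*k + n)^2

8*k*n

Write as f(n,(2*k)) - f(n,-(2*k)) and expand.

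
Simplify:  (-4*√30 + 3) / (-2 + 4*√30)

(-237 + 2*√30)/238

Multiply numerator and denominator by -4*√30 - 2.
Denominator becomes -476; numerator becomes -4*√30 + 474.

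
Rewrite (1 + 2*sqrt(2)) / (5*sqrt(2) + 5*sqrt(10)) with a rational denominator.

Multiply numerator and denominator by -5*sqrt(10) + 5*sqrt(2).
Denominator becomes -200; numerator becomes -20*sqrt(5) - 5*sqrt(10) + 5*sqrt(2) + 20.

(-4 - sqrt(2) + sqrt(10) + 4*sqrt(5))/40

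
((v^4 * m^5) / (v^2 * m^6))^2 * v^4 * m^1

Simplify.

v^8/m

Inside the bracket: v^2 * (m^-1)
Raise to the power 2: v^4 * (m^-2)
Multiply by v^4 * m^1: add exponents.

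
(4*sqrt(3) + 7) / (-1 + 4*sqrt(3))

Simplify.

(55 + 32*sqrt(3))/47

Multiply numerator and denominator by -4*sqrt(3) - 1.
Denominator becomes -47; numerator becomes -32*sqrt(3) - 55.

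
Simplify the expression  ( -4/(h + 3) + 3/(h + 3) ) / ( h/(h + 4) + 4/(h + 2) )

(-h^2 - 6*h - 8)/(h^3 + 9*h^2 + 34*h + 48)

Numerator: -4/(h + 3) + 3/(h + 3) = -1/(h + 3)
Denominator: h/(h + 4) + 4/(h + 2) = (h^2 + 6*h + 16)/(h^2 + 6*h + 8)
Divide: (-1/(h + 3)) · ((h^2 + 6*h + 8)/(h^2 + 6*h + 16)) = (-h^2 - 6*h - 8)/(h^3 + 9*h^2 + 34*h + 48)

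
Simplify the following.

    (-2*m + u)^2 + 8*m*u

(2*m + u)^2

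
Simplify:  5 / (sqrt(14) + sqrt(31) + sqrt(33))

(-5*sqrt(14322) + 30*sqrt(33) + 40*sqrt(31) + 125*sqrt(14))/796

Group as (sqrt(31) + sqrt(33)) + sqrt(14); multiply by (sqrt(31) + sqrt(33)) - sqrt(14), then rationalise the remaining surd.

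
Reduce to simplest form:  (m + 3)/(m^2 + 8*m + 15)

1/(m + 5)

Factor: m^2 + 8*m + 15 = (m + 3)*(m + 5)
Cancel the common factor (m + 3).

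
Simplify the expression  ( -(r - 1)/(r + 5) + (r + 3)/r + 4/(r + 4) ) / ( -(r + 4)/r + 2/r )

(-13*r^2 - 71*r - 60)/(r^3 + 11*r^2 + 38*r + 40)

Numerator: -(r - 1)/(r + 5) + (r + 3)/r + 4/(r + 4) = (13*r^2 + 71*r + 60)/(r^3 + 9*r^2 + 20*r)
Denominator: -(r + 4)/r + 2/r = (-r - 2)/r
Divide: ((13*r^2 + 71*r + 60)/(r^3 + 9*r^2 + 20*r)) · (r/(-r - 2)) = (-13*r^2 - 71*r - 60)/(r^3 + 11*r^2 + 38*r + 40)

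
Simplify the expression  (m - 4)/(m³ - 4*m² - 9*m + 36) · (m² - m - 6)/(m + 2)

1/(m + 3)

Factor: m³ - 4*m² - 9*m + 36 = (m + 3)·(m - 3)·(m - 4);  m² - m - 6 = (m - 3)·(m + 2)
Cancel the common factors (m - 4), (m + 2), (m - 3).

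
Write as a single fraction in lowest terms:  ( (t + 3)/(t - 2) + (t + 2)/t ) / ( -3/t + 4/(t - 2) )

Numerator: (t + 3)/(t - 2) + (t + 2)/t = (2*t^2 + 3*t - 4)/(t^2 - 2*t)
Denominator: -3/t + 4/(t - 2) = (t + 6)/(t^2 - 2*t)
Divide: ((2*t^2 + 3*t - 4)/(t^2 - 2*t)) · ((t^2 - 2*t)/(t + 6)) = (2*t^2 + 3*t - 4)/(t + 6)

(2*t^2 + 3*t - 4)/(t + 6)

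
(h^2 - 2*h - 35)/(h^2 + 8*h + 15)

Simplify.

Factor: h^2 - 2*h - 35 = (h - 7)*(h + 5);  h^2 + 8*h + 15 = (h + 3)*(h + 5)
Cancel the common factor (h + 5).

(h - 7)/(h + 3)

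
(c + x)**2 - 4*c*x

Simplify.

(c - x)**2

After expansion: c**2 - 2*c*x + x**2 — a perfect-square trinomial.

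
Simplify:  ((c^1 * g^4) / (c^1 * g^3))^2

g^2

Inside the bracket: g^1
Raise to the power 2: g^2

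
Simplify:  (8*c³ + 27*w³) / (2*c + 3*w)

(2*c)^3 + (3*w)^3 = (2*c + 3*w)(4*c² - 6*c*w + 9*w²).

4*c² - 6*c*w + 9*w²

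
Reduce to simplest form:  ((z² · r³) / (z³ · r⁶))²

1/(r⁶*z²)

Inside the bracket: (z^-1) · (r^-3)
Raise to the power 2: (z^-2) · (r^-6)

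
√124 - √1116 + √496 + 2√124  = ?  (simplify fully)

√124 = 2*√31; √1116 = 6*√31; √496 = 4*√31; 2√124 = 4*√31
Combine: (2 - 6 + 4 + 4)·√31 = 4*√31

4*√31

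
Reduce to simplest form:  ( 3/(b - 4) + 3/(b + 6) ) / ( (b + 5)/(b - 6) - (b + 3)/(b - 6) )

(3*b**2 - 15*b - 18)/(b**2 + 2*b - 24)

Numerator: 3/(b - 4) + 3/(b + 6) = (6*b + 6)/(b**2 + 2*b - 24)
Denominator: (b + 5)/(b - 6) - (b + 3)/(b - 6) = 2/(b - 6)
Divide: ((6*b + 6)/(b**2 + 2*b - 24)) · (b/2 - 3) = (3*b**2 - 15*b - 18)/(b**2 + 2*b - 24)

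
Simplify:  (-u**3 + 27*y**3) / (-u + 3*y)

u**2 + 3*u*y + 9*y**2

(3*y)**3 - u**3 = (-u + 3*y)(u**2 + 3*u*y + 9*y**2).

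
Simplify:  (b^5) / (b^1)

b^4

Quotient: b^4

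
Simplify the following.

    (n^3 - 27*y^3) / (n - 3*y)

Factor as (a-b)(a^2+ab+b^2) with a=n, b=(3*y).

n^2 + 3*n*y + 9*y^2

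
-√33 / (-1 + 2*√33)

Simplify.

(-66 - √33)/131

Multiply numerator and denominator by -2*√33 - 1.
Denominator becomes -131; numerator becomes √33 + 66.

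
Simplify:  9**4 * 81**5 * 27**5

3**43

9**4 = 3**8; 81**5 = 3**20; 27**5 = 3**15
Combine exponents: 3**43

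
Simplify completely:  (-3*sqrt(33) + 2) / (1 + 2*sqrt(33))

(-200 + 7*sqrt(33))/131

Multiply numerator and denominator by -2*sqrt(33) + 1.
Denominator becomes -131; numerator becomes -7*sqrt(33) + 200.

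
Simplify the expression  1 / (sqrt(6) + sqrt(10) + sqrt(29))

(-4*sqrt(435) - 13*sqrt(29) + 25*sqrt(10) + 33*sqrt(6))/71

Group as (sqrt(6) + sqrt(29)) + sqrt(10); multiply by (sqrt(6) + sqrt(29)) - sqrt(10), then rationalise the remaining surd.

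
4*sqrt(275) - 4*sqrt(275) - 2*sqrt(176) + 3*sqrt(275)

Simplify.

7*sqrt(11)

4*sqrt(275) = 20*sqrt(11); 4*sqrt(275) = 20*sqrt(11); 2*sqrt(176) = 8*sqrt(11); 3*sqrt(275) = 15*sqrt(11)
Combine: (20 - 20 - 8 + 15)·sqrt(11) = 7*sqrt(11)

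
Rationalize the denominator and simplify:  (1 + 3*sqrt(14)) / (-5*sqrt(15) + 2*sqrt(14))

Multiply numerator and denominator by 2*sqrt(14) + 5*sqrt(15).
Denominator becomes -319; numerator becomes 2*sqrt(14) + 5*sqrt(15) + 84 + 15*sqrt(210).

(-15*sqrt(210) - 84 - 5*sqrt(15) - 2*sqrt(14))/319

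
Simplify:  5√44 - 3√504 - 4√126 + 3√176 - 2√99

5√44 = 10*√11; 3√504 = 18*√14; 4√126 = 12*√14; 3√176 = 12*√11; 2√99 = 6*√11

-30*√14 + 16*√11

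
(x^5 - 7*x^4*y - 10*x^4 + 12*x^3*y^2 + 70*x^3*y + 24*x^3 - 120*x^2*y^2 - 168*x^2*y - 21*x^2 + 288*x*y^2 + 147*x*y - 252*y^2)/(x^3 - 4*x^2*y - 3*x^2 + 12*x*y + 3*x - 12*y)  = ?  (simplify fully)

x^2 - 3*x*y - 7*x + 21*y

Factor: x^5 - 7*x^4*y - 10*x^4 + 12*x^3*y^2 + 70*x^3*y + 24*x^3 - 120*x^2*y^2 - 168*x^2*y - 21*x^2 + 288*x*y^2 + 147*x*y - 252*y^2 = (x - 3*y)*(x - 4*y)*(x^2 - 3*x + 3)*(x - 7);  x^3 - 4*x^2*y - 3*x^2 + 12*x*y + 3*x - 12*y = (x^2 - 3*x + 3)*(x - 4*y)
Cancel the common factors (x^2 - 3*x + 3), (x - 4*y).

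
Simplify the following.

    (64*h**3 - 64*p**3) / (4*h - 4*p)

16*h**2 + 16*h*p + 16*p**2

(4*h)**3 - (4*p)**3 = (4*h - 4*p)(16*h**2 + 16*h*p + 16*p**2).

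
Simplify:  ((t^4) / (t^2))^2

t^4

Inside the bracket: t^2
Raise to the power 2: t^4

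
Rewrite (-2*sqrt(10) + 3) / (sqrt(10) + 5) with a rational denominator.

(-13*sqrt(10) + 35)/15

Multiply numerator and denominator by -sqrt(10) + 5.
Denominator becomes 15; numerator becomes -13*sqrt(10) + 35.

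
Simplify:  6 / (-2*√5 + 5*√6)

Multiply numerator and denominator by 2*√5 + 5*√6.
Denominator becomes 130; numerator becomes 12*√5 + 30*√6.

(6*√5 + 15*√6)/65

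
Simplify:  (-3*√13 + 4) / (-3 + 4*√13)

Multiply numerator and denominator by -4*√13 - 3.
Denominator becomes -199; numerator becomes -7*√13 + 144.

(-144 + 7*√13)/199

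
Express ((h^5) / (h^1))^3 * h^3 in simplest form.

Inside the bracket: h^4
Raise to the power 3: h^12
Multiply by h^3: add exponents.

h^15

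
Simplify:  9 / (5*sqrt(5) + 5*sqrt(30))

(-9*sqrt(5) + 9*sqrt(30))/125

Multiply numerator and denominator by -5*sqrt(5) + 5*sqrt(30).
Denominator becomes 625; numerator becomes -45*sqrt(5) + 45*sqrt(30).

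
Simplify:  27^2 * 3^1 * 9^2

3^11

27^2 = 3^6; 3^1 = 3^1; 9^2 = 3^4
Combine exponents: 3^11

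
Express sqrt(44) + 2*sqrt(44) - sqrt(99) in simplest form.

3*sqrt(11)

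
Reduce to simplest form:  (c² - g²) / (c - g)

c + g

c² - g² factors as (c - g)*(c + g).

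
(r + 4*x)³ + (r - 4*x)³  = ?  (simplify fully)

2*r*(r² + 48*x²)

Write as f(r,(4*x)) + f(r,-(4*x)) and expand.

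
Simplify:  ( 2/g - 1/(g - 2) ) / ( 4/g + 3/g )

(g - 4)/(7*g - 14)

Numerator: 2/g - 1/(g - 2) = (g - 4)/(g**2 - 2*g)
Denominator: 4/g + 3/g = 7/g
Divide: ((g - 4)/(g**2 - 2*g)) · (g/7) = (g - 4)/(7*g - 14)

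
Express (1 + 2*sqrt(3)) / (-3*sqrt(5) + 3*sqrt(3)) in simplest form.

(-2*sqrt(15) - 6 - sqrt(5) - sqrt(3))/6

Multiply numerator and denominator by 3*sqrt(3) + 3*sqrt(5).
Denominator becomes -18; numerator becomes 3*sqrt(3) + 3*sqrt(5) + 18 + 6*sqrt(15).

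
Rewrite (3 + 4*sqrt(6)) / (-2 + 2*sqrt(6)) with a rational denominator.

Multiply numerator and denominator by -2*sqrt(6) - 2.
Denominator becomes -20; numerator becomes -54 - 14*sqrt(6).

(7*sqrt(6) + 27)/10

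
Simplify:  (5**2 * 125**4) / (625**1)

5**2 = 5**2; 125**4 = 5**12; 625**1 = 5**4
Combine exponents: 5**10

5**10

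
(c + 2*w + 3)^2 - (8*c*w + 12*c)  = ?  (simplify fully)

Expanding gives c^2 - 4*c*w - 6*c + 4*w^2 + 12*w + 9, a perfect square.

(-c + 2*w + 3)^2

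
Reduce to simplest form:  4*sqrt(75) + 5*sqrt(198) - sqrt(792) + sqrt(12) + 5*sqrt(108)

9*sqrt(22) + 52*sqrt(3)

4*sqrt(75) = 20*sqrt(3); 5*sqrt(198) = 15*sqrt(22); sqrt(792) = 6*sqrt(22); sqrt(12) = 2*sqrt(3); 5*sqrt(108) = 30*sqrt(3)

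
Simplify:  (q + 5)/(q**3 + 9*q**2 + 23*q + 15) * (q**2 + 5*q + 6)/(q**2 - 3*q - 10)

1/(q**2 - 4*q - 5)

Factor: q**3 + 9*q**2 + 23*q + 15 = (q + 3)*(q + 1)*(q + 5);  q**2 + 5*q + 6 = (q + 3)*(q + 2);  q**2 - 3*q - 10 = (q + 2)*(q - 5)
Cancel the common factors (q + 2), (q + 3), (q + 5).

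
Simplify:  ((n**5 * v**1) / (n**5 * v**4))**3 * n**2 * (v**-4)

n**2/v**13

Inside the bracket: (v**-3)
Raise to the power 3: (v**-9)
Multiply by n**2 * (v**-4): add exponents.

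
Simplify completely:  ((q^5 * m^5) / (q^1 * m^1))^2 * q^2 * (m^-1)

m^7*q^10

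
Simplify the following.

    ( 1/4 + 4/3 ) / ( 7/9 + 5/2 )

57/118

Numerator: 1/4 + 4/3 = 19/12
Denominator: 7/9 + 5/2 = 59/18
Divide: (19/12) · (18/59) = 57/118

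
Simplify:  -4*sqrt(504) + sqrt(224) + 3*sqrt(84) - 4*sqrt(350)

-40*sqrt(14) + 6*sqrt(21)

4*sqrt(504) = 24*sqrt(14); sqrt(224) = 4*sqrt(14); 3*sqrt(84) = 6*sqrt(21); 4*sqrt(350) = 20*sqrt(14)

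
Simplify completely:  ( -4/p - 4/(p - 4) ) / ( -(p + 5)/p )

(8*p - 16)/(p² + p - 20)

Numerator: -4/p - 4/(p - 4) = (-8*p + 16)/(p² - 4*p)
Denominator: -(p + 5)/p = (-p - 5)/p
Divide: ((-8*p + 16)/(p² - 4*p)) · (p/(-p - 5)) = (8*p - 16)/(p² + p - 20)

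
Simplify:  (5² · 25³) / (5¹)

5² = 5^2; 25³ = 5^6; 5¹ = 5^1
Combine exponents: 5^7

5^7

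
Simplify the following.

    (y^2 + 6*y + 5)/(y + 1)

y + 5

Factor: y^2 + 6*y + 5 = (y + 1)*(y + 5)
Cancel the common factor (y + 1).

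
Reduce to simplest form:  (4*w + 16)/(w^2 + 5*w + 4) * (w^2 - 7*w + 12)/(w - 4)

Factor: 4*w + 16 = 4*(w + 4);  w^2 + 5*w + 4 = (w + 1)*(w + 4);  w^2 - 7*w + 12 = (w - 4)*(w - 3)
Cancel the common factors (w + 4), (w - 4).

(4*w - 12)/(w + 1)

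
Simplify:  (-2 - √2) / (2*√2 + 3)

-2 + √2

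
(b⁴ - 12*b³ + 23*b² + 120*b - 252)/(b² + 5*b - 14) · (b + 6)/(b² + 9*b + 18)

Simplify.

(b² - 13*b + 42)/(b + 7)

Factor: b⁴ - 12*b³ + 23*b² + 120*b - 252 = (b + 3)·(b - 7)·(b - 6)·(b - 2);  b² + 5*b - 14 = (b + 7)·(b - 2);  b² + 9*b + 18 = (b + 3)·(b + 6)
Cancel the common factors (b - 2), (b + 3), (b + 6).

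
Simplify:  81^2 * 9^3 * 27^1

3^17

81^2 = 3^8; 9^3 = 3^6; 27^1 = 3^3
Combine exponents: 3^17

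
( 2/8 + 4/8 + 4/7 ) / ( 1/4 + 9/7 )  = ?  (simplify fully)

37/43

Numerator: 2/8 + 4/8 + 4/7 = 37/28
Denominator: 1/4 + 9/7 = 43/28
Divide: (37/28) · (28/43) = 37/43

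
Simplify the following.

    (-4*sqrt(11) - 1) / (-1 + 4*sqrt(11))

Multiply numerator and denominator by -4*sqrt(11) - 1.
Denominator becomes -175; numerator becomes 8*sqrt(11) + 177.

-(1 + 4*sqrt(11))^2/175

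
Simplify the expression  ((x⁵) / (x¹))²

Inside the bracket: x⁴
Raise to the power 2: x⁸

x⁸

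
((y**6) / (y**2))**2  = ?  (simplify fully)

Inside the bracket: y**4
Raise to the power 2: y**8

y**8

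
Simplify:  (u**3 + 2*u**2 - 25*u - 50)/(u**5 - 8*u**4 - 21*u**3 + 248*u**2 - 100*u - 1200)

1/(u**2 - 10*u + 24)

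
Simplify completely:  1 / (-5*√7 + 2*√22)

(-5*√7 - 2*√22)/87

Multiply numerator and denominator by 2*√22 + 5*√7.
Denominator becomes -87; numerator becomes 2*√22 + 5*√7.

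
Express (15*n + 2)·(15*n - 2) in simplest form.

225*n² - 4

(15*n)^2 - (2)^2 = 225*n² - 4.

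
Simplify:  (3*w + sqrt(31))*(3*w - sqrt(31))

(3*w)^2 - (sqrt(31))^2 = 9*w^2 - 31.

9*w^2 - 31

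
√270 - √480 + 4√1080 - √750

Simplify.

√270 = 3*√30; √480 = 4*√30; 4√1080 = 24*√30; √750 = 5*√30
Combine: (3 - 4 + 24 - 5)·√30 = 18*√30

18*√30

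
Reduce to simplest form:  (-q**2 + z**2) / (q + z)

-q + z

-q**2 + z**2 factors as (-q + z)*(q + z).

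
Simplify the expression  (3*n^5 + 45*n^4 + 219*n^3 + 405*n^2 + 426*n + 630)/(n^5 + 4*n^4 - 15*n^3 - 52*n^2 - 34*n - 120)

Factor: 3*n^5 + 45*n^4 + 219*n^3 + 405*n^2 + 426*n + 630 = 3*(n + 3)*(n^2 + 2)*(n + 7)*(n + 5);  n^5 + 4*n^4 - 15*n^3 - 52*n^2 - 34*n - 120 = (n - 4)*(n + 3)*(n^2 + 2)*(n + 5)
Cancel the common factors (n^2 + 2), (n + 5), (n + 3).

(3*n + 21)/(n - 4)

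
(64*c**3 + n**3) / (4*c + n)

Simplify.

16*c**2 - 4*c*n + n**2

Factor as (a+b)(a**2-ab+b**2) with a=n, b=(4*c).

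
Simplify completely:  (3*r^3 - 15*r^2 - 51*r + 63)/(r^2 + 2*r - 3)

Factor: 3*r^3 - 15*r^2 - 51*r + 63 = 3*(r + 3)*(r - 7)*(r - 1);  r^2 + 2*r - 3 = (r - 1)*(r + 3)
Cancel the common factors (r + 3), (r - 1).

3*r - 21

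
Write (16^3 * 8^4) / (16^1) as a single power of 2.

16^3 = 2^12; 8^4 = 2^12; 16^1 = 2^4
Combine exponents: 2^20

2^20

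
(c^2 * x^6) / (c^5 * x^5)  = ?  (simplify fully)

x/c^3

Quotient: (c^-3) * x^1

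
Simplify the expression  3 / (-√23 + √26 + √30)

Group as (√26 + √30) - √23; multiply by (√26 + √30) + √23, then rationalise the remaining surd.

(-33*√23 + 19*√30 + 27*√26 + 4*√4485)/677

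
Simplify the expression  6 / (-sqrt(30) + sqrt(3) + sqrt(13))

(-21*sqrt(30) - 30*sqrt(13) - 60*sqrt(3) - 9*sqrt(130))/10

Group as (sqrt(3) + sqrt(13)) - sqrt(30); multiply by (sqrt(3) + sqrt(13)) + sqrt(30), then rationalise the remaining surd.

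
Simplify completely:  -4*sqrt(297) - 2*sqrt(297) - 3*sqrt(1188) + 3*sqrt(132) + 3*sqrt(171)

-30*sqrt(33) + 9*sqrt(19)

4*sqrt(297) = 12*sqrt(33); 2*sqrt(297) = 6*sqrt(33); 3*sqrt(1188) = 18*sqrt(33); 3*sqrt(132) = 6*sqrt(33); 3*sqrt(171) = 9*sqrt(19)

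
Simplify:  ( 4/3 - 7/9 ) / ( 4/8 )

10/9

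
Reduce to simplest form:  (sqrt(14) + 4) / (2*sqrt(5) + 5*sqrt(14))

(-4*sqrt(5) - sqrt(70) + 35 + 10*sqrt(14))/165

Multiply numerator and denominator by -2*sqrt(5) + 5*sqrt(14).
Denominator becomes 330; numerator becomes -8*sqrt(5) - 2*sqrt(70) + 70 + 20*sqrt(14).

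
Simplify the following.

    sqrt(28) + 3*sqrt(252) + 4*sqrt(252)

44*sqrt(7)

sqrt(28) = 2*sqrt(7); 3*sqrt(252) = 18*sqrt(7); 4*sqrt(252) = 24*sqrt(7)
Combine: (2 + 18 + 24)·sqrt(7) = 44*sqrt(7)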